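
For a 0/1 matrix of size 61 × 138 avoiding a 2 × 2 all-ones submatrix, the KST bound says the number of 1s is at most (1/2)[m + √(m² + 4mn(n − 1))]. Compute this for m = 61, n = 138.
z(61, 138; 2, 2) ≤ (1/2)[61 + √(61² + 4·61·138·137)] = (1/2)[61 + √4616785] = 1104.8353

Kővári–Sós–Turán: let r_1, ..., r_61 be the row sums and z = Σ r_i the total number of 1s. Each pair of columns can share at most one row with both entries 1 (else a 2×2 all-ones block appears), so Σ_i C(r_i, 2) ≤ C(138, 2) = 9453. By convexity Σ_i C(r_i, 2) ≥ 61·C(z/61, 2) = z(z − 61)/(2·61), giving z² − 61z − 61·138·137 ≤ 0 and hence z ≤ (1/2)[61 + √(3721 + 4·1153266)] = (1/2)[61 + √4616785] ≈ (1/2)(61 + 2148.6705) = 1104.8353.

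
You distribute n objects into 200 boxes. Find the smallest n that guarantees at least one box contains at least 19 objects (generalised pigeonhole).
n = (19 − 1)·200 + 1 = 3601

By the generalised pigeonhole principle, to guarantee some box contains ≥ r objects we need more than (r − 1) · k objects total. Threshold: n = (r − 1) · k + 1. With r = 19 and k = 200: n = 18 · 200 + 1 = 3600 + 1 = 3601. For n = 3600 = 18 · 200, we can put exactly 18 objects in every box, avoiding 19 in any single one — so 3601 is tight.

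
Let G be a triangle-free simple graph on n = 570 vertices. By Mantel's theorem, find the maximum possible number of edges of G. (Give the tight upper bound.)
ex(570, K_3) = ⌊570^2/4⌋ = 81225

Mantel (1907): a triangle-free graph on n vertices has at most ⌊n^2/4⌋ edges, with equality for the complete bipartite graph K_{⌊n/2⌋, ⌈n/2⌉}. For n = 570: ⌊570^2/4⌋ = ⌊324900/4⌋ = 81225. The extremal graph is K_{285, 285}, which has 285·285 = 81225 edges.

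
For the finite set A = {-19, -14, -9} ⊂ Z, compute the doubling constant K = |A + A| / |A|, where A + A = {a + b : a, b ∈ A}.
K = |A + A| / |A| = 5/3

Enumerate A + A = {a + b : a, b ∈ A}. With |A| = 3, there are |A|^2 = 9 ordered sum pairs; collecting distinct values, A + A = {-38, -33, -28, -23, -18}, so |A + A| = 5. Thus K = 5/3. Here |A + A| = 2|A| − 1 = 5, the minimum possible — so K = 5/3 is minimal, which holds iff A is an arithmetic progression.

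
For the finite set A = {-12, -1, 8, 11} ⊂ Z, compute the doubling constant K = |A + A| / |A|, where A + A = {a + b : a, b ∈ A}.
K = |A + A| / |A| = 10/4 = 5/2

Enumerate A + A = {a + b : a, b ∈ A}. With |A| = 4, there are |A|^2 = 16 ordered sum pairs; collecting distinct values, A + A = {-24, -13, -4, -2, -1, 7, 10, 16, 19, 22}, so |A + A| = 10. Thus K = 10/4 = 5/2. For comparison, the minimum possible |A + A| over all 4-element sets is 2·4 − 1 = 7 (so min K = 7/4), attained only by arithmetic progressions.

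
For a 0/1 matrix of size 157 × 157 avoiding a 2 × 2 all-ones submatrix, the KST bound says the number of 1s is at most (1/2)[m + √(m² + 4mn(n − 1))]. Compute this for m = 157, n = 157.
z(157, 157; 2, 2) ≤ (1/2)[157 + √(157² + 4·157·157·156)] = (1/2)[157 + √15405625] = 2041

Kővári–Sós–Turán: let r_1, ..., r_157 be the row sums and z = Σ r_i the total number of 1s. Each pair of columns can share at most one row with both entries 1 (else a 2×2 all-ones block appears), so Σ_i C(r_i, 2) ≤ C(157, 2) = 12246. By convexity Σ_i C(r_i, 2) ≥ 157·C(z/157, 2) = z(z − 157)/(2·157), giving z² − 157z − 157·157·156 ≤ 0 and hence z ≤ (1/2)[157 + √(24649 + 4·3845244)] = (1/2)[157 + √15405625] ≈ (1/2)(157 + 3925) = 2041.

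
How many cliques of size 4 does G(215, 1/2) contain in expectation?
E[# K_4] = C(215, 4) · (1/2)^C(4, 2) = 86567815 / 2^6 = 1352622.109375

For each 4-subset S of vertices (there are C(215, 4) = 86567815 such S), let X_S = 1 if S induces a K_4 (all C(4, 2) = 6 edges present). Then P(X_S = 1) = (1/2)^6 = 1/64. By linearity of expectation, E[# K_4] = C(215, 4) · (1/2)^6 = 86567815 / 64 = 1352622.109375.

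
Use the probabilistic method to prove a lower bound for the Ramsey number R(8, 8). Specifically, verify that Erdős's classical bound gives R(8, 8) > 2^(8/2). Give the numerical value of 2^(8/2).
2^(8/2) = 16; so R(8, 8) > 16

Colour each edge of K_n uniformly at random with red/blue. The expected number of monochromatic K_8 is C(n, 8) · 2 · 2^(−C(8,2)). If C(n, 8) · 2^(1 − C(8,2)) < 1, then with positive probability no monochromatic K_8 exists, so R(8, 8) > n. The standard estimate C(n, 8) ≤ n^8/8! shows this inequality holds whenever n ≤ 2^(8/2) (since 8! · 2^(C(8,2) − 1) > 2^(8^2/2) ≥ n^8). Hence R(8, 8) > 2^(8/2) = 16.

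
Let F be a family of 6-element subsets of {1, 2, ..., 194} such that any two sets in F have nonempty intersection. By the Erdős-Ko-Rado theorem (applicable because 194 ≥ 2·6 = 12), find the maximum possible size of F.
max |F| = C(193, 5) = 2118000528

The Erdős-Ko-Rado theorem states: for n ≥ 2k, an intersecting family of k-subsets of an n-element set has size at most C(n − 1, k − 1), with equality for 'star' families {A ⊆ [n] : |A| = k, i ∈ A} (fix an element i). For n = 194, k = 6: C(193, 5) = 2118000528.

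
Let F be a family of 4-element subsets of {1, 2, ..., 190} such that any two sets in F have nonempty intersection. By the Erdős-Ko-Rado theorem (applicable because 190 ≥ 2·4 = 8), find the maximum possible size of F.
max |F| = C(189, 3) = 1107414

Erdős-Ko-Rado (1961): when n ≥ 2k, max |F| = C(n−1, k−1). The bound is attained by the star {A : i ∈ A} for any fixed i ∈ [n]. Here C(190−1, 4−1) = C(189, 3) = 1107414.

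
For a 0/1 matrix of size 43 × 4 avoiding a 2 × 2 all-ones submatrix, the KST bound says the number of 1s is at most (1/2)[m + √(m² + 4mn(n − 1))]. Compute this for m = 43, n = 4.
z(43, 4; 2, 2) ≤ (1/2)[43 + √(43² + 4·43·4·3)] = (1/2)[43 + √3913] = 52.777

Kővári–Sós–Turán: let r_1, ..., r_43 be the row sums and z = Σ r_i the total number of 1s. Each pair of columns can share at most one row with both entries 1 (else a 2×2 all-ones block appears), so Σ_i C(r_i, 2) ≤ C(4, 2) = 6. By convexity Σ_i C(r_i, 2) ≥ 43·C(z/43, 2) = z(z − 43)/(2·43), giving z² − 43z − 43·4·3 ≤ 0 and hence z ≤ (1/2)[43 + √(1849 + 4·516)] = (1/2)[43 + √3913] ≈ (1/2)(43 + 62.554) = 52.777.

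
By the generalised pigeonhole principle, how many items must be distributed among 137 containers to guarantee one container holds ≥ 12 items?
n = (12 − 1)·137 + 1 = 1508

By the generalised pigeonhole principle, to guarantee some box contains ≥ r objects we need more than (r − 1) · k objects total. Threshold: n = (r − 1) · k + 1. With r = 12 and k = 137: n = 11 · 137 + 1 = 1507 + 1 = 1508. For n = 1507 = 11 · 137, we can put exactly 11 objects in every box, avoiding 12 in any single one — so 1508 is tight.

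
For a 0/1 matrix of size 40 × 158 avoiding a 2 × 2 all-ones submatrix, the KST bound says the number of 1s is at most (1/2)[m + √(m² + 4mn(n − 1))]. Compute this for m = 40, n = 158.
z(40, 158; 2, 2) ≤ (1/2)[40 + √(40² + 4·40·158·157)] = (1/2)[40 + √3970560] = 1016.3132

Kővári–Sós–Turán: let r_1, ..., r_40 be the row sums and z = Σ r_i the total number of 1s. Each pair of columns can share at most one row with both entries 1 (else a 2×2 all-ones block appears), so Σ_i C(r_i, 2) ≤ C(158, 2) = 12403. By convexity Σ_i C(r_i, 2) ≥ 40·C(z/40, 2) = z(z − 40)/(2·40), giving z² − 40z − 40·158·157 ≤ 0 and hence z ≤ (1/2)[40 + √(1600 + 4·992240)] = (1/2)[40 + √3970560] ≈ (1/2)(40 + 1992.6264) = 1016.3132.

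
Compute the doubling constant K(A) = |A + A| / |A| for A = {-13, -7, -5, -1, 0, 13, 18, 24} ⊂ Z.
K = |A + A| / |A| = 31/8

Enumerate A + A = {a + b : a, b ∈ A}. With |A| = 8, there are |A|^2 = 64 ordered sum pairs; collecting distinct values, A + A = {-26, -20, -18, -14, -13, -12, -10, -8, -7, -6, -5, -2, -1, 0, 5, 6, 8, 11, 12, 13, 17, 18, 19, 23, 24, 26, 31, 36, 37, 42, 48}, so |A + A| = 31. Thus K = 31/8. For comparison, the minimum possible |A + A| over all 8-element sets is 2·8 − 1 = 15 (so min K = 15/8), attained only by arithmetic progressions.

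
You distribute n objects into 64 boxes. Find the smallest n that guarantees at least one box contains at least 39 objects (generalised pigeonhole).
n = (39 − 1)·64 + 1 = 2433

By the generalised pigeonhole principle, to guarantee some box contains ≥ r objects we need more than (r − 1) · k objects total. Threshold: n = (r − 1) · k + 1. With r = 39 and k = 64: n = 38 · 64 + 1 = 2432 + 1 = 2433. For n = 2432 = 38 · 64, we can put exactly 38 objects in every box, avoiding 39 in any single one — so 2433 is tight.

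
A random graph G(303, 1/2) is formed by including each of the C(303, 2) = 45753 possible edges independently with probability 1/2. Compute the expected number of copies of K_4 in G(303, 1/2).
E[# K_4] = C(303, 4) · (1/2)^C(4, 2) = 344291325 / 2^6 = 5379551.953125

For each 4-subset S of vertices (there are C(303, 4) = 344291325 such S), let X_S = 1 if S induces a K_4 (all C(4, 2) = 6 edges present). Then P(X_S = 1) = (1/2)^6 = 1/64. By linearity of expectation, E[# K_4] = C(303, 4) · (1/2)^6 = 344291325 / 64 = 5379551.953125.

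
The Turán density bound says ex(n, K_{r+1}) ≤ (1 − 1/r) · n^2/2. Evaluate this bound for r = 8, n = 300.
Turán density bound = (7/8) · 300^2/2 = 39375

Turán's theorem: ex(n, K_{r+1}) is achieved by the complete r-partite Turán graph T(n, r) with parts as balanced as possible, and is at most (1 − 1/r) · n^2/2. For r = 8, n = 300: the density bound is (7/8) · 90000/2 = 39375. The integer-valued extremum is e(T(300, 8)) = 39374, which is strictly less than the density bound 39375 since 8 ∤ 300 (the parts of T(300, 8) cannot all be equal).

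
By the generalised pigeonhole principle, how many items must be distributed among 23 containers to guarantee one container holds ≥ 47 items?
n = (47 − 1)·23 + 1 = 1059

By the generalised pigeonhole principle, to guarantee some box contains ≥ r objects we need more than (r − 1) · k objects total. Threshold: n = (r − 1) · k + 1. With r = 47 and k = 23: n = 46 · 23 + 1 = 1058 + 1 = 1059. For n = 1058 = 46 · 23, we can put exactly 46 objects in every box, avoiding 47 in any single one — so 1059 is tight.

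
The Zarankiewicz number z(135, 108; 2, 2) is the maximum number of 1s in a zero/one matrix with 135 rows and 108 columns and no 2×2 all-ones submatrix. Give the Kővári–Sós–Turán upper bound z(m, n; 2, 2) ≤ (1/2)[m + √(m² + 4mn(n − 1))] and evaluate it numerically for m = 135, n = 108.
z(135, 108; 2, 2) ≤ (1/2)[135 + √(135² + 4·135·108·107)] = (1/2)[135 + √6258465] = 1318.3462

Kővári–Sós–Turán: let r_1, ..., r_135 be the row sums and z = Σ r_i the total number of 1s. Each pair of columns can share at most one row with both entries 1 (else a 2×2 all-ones block appears), so Σ_i C(r_i, 2) ≤ C(108, 2) = 5778. By convexity Σ_i C(r_i, 2) ≥ 135·C(z/135, 2) = z(z − 135)/(2·135), giving z² − 135z − 135·108·107 ≤ 0 and hence z ≤ (1/2)[135 + √(18225 + 4·1560060)] = (1/2)[135 + √6258465] ≈ (1/2)(135 + 2501.6924) = 1318.3462.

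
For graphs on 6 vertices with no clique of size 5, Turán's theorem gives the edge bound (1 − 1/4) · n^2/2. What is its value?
Turán density bound = (3/4) · 6^2/2 = 27/2 ≈ 13.5

Turán's theorem: ex(n, K_{r+1}) is achieved by the complete r-partite Turán graph T(n, r) with parts as balanced as possible, and is at most (1 − 1/r) · n^2/2. For r = 4, n = 6: the density bound is (3/4) · 36/2 = 27/2 ≈ 13.5. The integer-valued extremum is e(T(6, 4)) = 13, which is strictly less than the density bound 27/2 since 4 ∤ 6 (the parts of T(6, 4) cannot all be equal).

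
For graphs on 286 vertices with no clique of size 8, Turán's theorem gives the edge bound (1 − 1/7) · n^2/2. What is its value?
Turán density bound = (6/7) · 286^2/2 = 245388/7 ≈ 35055.4286

Turán's theorem: ex(n, K_{r+1}) is achieved by the complete r-partite Turán graph T(n, r) with parts as balanced as possible, and is at most (1 − 1/r) · n^2/2. For r = 7, n = 286: the density bound is (6/7) · 81796/2 = 245388/7 ≈ 35055.4286. The integer-valued extremum is e(T(286, 7)) = 35055, which is strictly less than the density bound 245388/7 since 7 ∤ 286 (the parts of T(286, 7) cannot all be equal).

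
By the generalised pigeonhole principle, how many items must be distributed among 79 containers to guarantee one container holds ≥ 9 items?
n = (9 − 1)·79 + 1 = 633

By the generalised pigeonhole principle, to guarantee some box contains ≥ r objects we need more than (r − 1) · k objects total. Threshold: n = (r − 1) · k + 1. With r = 9 and k = 79: n = 8 · 79 + 1 = 632 + 1 = 633. For n = 632 = 8 · 79, we can put exactly 8 objects in every box, avoiding 9 in any single one — so 633 is tight.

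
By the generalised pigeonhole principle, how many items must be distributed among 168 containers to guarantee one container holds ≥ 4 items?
n = (4 − 1)·168 + 1 = 505

By the generalised pigeonhole principle, to guarantee some box contains ≥ r objects we need more than (r − 1) · k objects total. Threshold: n = (r − 1) · k + 1. With r = 4 and k = 168: n = 3 · 168 + 1 = 504 + 1 = 505. For n = 504 = 3 · 168, we can put exactly 3 objects in every box, avoiding 4 in any single one — so 505 is tight.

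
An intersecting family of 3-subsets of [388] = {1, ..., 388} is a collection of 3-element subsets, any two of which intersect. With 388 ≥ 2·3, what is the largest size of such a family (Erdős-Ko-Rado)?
max |F| = C(387, 2) = 74691

Erdős-Ko-Rado (1961): when n ≥ 2k, max |F| = C(n−1, k−1). The bound is attained by the star {A : i ∈ A} for any fixed i ∈ [n]. Here C(388−1, 3−1) = C(387, 2) = 74691.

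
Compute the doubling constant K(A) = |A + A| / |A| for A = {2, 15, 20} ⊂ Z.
K = |A + A| / |A| = 6/3 = 2

Enumerate A + A = {a + b : a, b ∈ A}. With |A| = 3, there are |A|^2 = 9 ordered sum pairs; collecting distinct values, A + A = {4, 17, 22, 30, 35, 40}, so |A + A| = 6. Thus K = 6/3 = 2. For comparison, the minimum possible |A + A| over all 3-element sets is 2·3 − 1 = 5 (so min K = 5/3), attained only by arithmetic progressions.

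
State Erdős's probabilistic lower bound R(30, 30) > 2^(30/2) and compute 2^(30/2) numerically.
2^(30/2) = 32768; so R(30, 30) > 32768

Colour each edge of K_n uniformly at random with red/blue. The expected number of monochromatic K_30 is C(n, 30) · 2 · 2^(−C(30,2)). If C(n, 30) · 2^(1 − C(30,2)) < 1, then with positive probability no monochromatic K_30 exists, so R(30, 30) > n. The standard estimate C(n, 30) ≤ n^30/30! shows this inequality holds whenever n ≤ 2^(30/2) (since 30! · 2^(C(30,2) − 1) > 2^(30^2/2) ≥ n^30). Hence R(30, 30) > 2^(30/2) = 32768.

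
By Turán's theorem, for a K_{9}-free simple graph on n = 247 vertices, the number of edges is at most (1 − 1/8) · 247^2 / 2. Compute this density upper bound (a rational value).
Turán density bound = (7/8) · 247^2/2 = 427063/16 ≈ 26691.4375

Turán's theorem: ex(n, K_{r+1}) is achieved by the complete r-partite Turán graph T(n, r) with parts as balanced as possible, and is at most (1 − 1/r) · n^2/2. For r = 8, n = 247: the density bound is (7/8) · 61009/2 = 427063/16 ≈ 26691.4375. The integer-valued extremum is e(T(247, 8)) = 26691, which is strictly less than the density bound 427063/16 since 8 ∤ 247 (the parts of T(247, 8) cannot all be equal).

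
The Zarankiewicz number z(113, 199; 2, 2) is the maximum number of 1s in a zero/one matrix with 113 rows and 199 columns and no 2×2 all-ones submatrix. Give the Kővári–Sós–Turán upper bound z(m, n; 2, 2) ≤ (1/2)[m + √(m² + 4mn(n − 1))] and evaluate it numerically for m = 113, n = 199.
z(113, 199; 2, 2) ≤ (1/2)[113 + √(113² + 4·113·199·198)] = (1/2)[113 + √17822473] = 2167.3335

Kővári–Sós–Turán: let r_1, ..., r_113 be the row sums and z = Σ r_i the total number of 1s. Each pair of columns can share at most one row with both entries 1 (else a 2×2 all-ones block appears), so Σ_i C(r_i, 2) ≤ C(199, 2) = 19701. By convexity Σ_i C(r_i, 2) ≥ 113·C(z/113, 2) = z(z − 113)/(2·113), giving z² − 113z − 113·199·198 ≤ 0 and hence z ≤ (1/2)[113 + √(12769 + 4·4452426)] = (1/2)[113 + √17822473] ≈ (1/2)(113 + 4221.6671) = 2167.3335.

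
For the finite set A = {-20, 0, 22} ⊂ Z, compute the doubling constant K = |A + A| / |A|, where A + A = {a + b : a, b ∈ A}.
K = |A + A| / |A| = 6/3 = 2

Enumerate A + A = {a + b : a, b ∈ A}. With |A| = 3, there are |A|^2 = 9 ordered sum pairs; collecting distinct values, A + A = {-40, -20, 0, 2, 22, 44}, so |A + A| = 6. Thus K = 6/3 = 2. For comparison, the minimum possible |A + A| over all 3-element sets is 2·3 − 1 = 5 (so min K = 5/3), attained only by arithmetic progressions.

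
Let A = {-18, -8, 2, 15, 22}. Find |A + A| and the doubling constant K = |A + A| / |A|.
K = |A + A| / |A| = 13/5

Enumerate A + A = {a + b : a, b ∈ A}. With |A| = 5, there are |A|^2 = 25 ordered sum pairs; collecting distinct values, A + A = {-36, -26, -16, -6, -3, 4, 7, 14, 17, 24, 30, 37, 44}, so |A + A| = 13. Thus K = 13/5. For comparison, the minimum possible |A + A| over all 5-element sets is 2·5 − 1 = 9 (so min K = 9/5), attained only by arithmetic progressions.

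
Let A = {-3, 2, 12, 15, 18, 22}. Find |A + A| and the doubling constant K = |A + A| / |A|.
K = |A + A| / |A| = 19/6

Enumerate A + A = {a + b : a, b ∈ A}. With |A| = 6, there are |A|^2 = 36 ordered sum pairs; collecting distinct values, A + A = {-6, -1, 4, 9, 12, 14, 15, 17, 19, 20, 24, 27, 30, 33, 34, 36, 37, 40, 44}, so |A + A| = 19. Thus K = 19/6. For comparison, the minimum possible |A + A| over all 6-element sets is 2·6 − 1 = 11 (so min K = 11/6), attained only by arithmetic progressions.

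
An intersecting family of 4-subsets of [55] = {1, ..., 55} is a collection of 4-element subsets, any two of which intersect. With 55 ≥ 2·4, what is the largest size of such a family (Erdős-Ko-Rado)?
max |F| = C(54, 3) = 24804

Erdős-Ko-Rado (1961): when n ≥ 2k, max |F| = C(n−1, k−1). The bound is attained by the star {A : i ∈ A} for any fixed i ∈ [n]. Here C(55−1, 4−1) = C(54, 3) = 24804.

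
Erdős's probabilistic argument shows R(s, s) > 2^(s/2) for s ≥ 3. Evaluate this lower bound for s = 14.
2^(14/2) = 128; so R(14, 14) > 128

Colour each edge of K_n uniformly at random with red/blue. The expected number of monochromatic K_14 is C(n, 14) · 2 · 2^(−C(14,2)). If C(n, 14) · 2^(1 − C(14,2)) < 1, then with positive probability no monochromatic K_14 exists, so R(14, 14) > n. The standard estimate C(n, 14) ≤ n^14/14! shows this inequality holds whenever n ≤ 2^(14/2) (since 14! · 2^(C(14,2) − 1) > 2^(14^2/2) ≥ n^14). Hence R(14, 14) > 2^(14/2) = 128.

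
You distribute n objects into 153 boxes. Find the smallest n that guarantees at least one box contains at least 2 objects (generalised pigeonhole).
n = (2 − 1)·153 + 1 = 154

By the generalised pigeonhole principle, to guarantee some box contains ≥ r objects we need more than (r − 1) · k objects total. Threshold: n = (r − 1) · k + 1. With r = 2 and k = 153: n = 1 · 153 + 1 = 153 + 1 = 154. For n = 153 = 1 · 153, we can put exactly 1 objects in every box, avoiding 2 in any single one — so 154 is tight.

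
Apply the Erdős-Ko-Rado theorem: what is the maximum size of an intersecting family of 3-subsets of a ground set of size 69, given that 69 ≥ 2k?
max |F| = C(68, 2) = 2278

The Erdős-Ko-Rado theorem states: for n ≥ 2k, an intersecting family of k-subsets of an n-element set has size at most C(n − 1, k − 1), with equality for 'star' families {A ⊆ [n] : |A| = k, i ∈ A} (fix an element i). For n = 69, k = 3: C(68, 2) = 2278.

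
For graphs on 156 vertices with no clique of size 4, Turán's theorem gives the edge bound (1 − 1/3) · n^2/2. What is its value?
Turán density bound = (2/3) · 156^2/2 = 8112

Turán's theorem: ex(n, K_{r+1}) is achieved by the complete r-partite Turán graph T(n, r) with parts as balanced as possible, and is at most (1 − 1/r) · n^2/2. For r = 3, n = 156: the density bound is (2/3) · 24336/2 = 8112. Since 3 ∣ 156, the Turán graph T(156, 3) has parts of equal size 52, and its edge count e(T(156, 3)) = 8112 attains the density bound exactly.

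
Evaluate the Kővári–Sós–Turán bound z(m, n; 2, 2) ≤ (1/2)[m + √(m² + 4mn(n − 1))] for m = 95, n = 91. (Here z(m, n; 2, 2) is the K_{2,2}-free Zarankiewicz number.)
z(95, 91; 2, 2) ≤ (1/2)[95 + √(95² + 4·95·91·90)] = (1/2)[95 + √3121225] = 930.8494

Kővári–Sós–Turán: let r_1, ..., r_95 be the row sums and z = Σ r_i the total number of 1s. Each pair of columns can share at most one row with both entries 1 (else a 2×2 all-ones block appears), so Σ_i C(r_i, 2) ≤ C(91, 2) = 4095. By convexity Σ_i C(r_i, 2) ≥ 95·C(z/95, 2) = z(z − 95)/(2·95), giving z² − 95z − 95·91·90 ≤ 0 and hence z ≤ (1/2)[95 + √(9025 + 4·778050)] = (1/2)[95 + √3121225] ≈ (1/2)(95 + 1766.6989) = 930.8494.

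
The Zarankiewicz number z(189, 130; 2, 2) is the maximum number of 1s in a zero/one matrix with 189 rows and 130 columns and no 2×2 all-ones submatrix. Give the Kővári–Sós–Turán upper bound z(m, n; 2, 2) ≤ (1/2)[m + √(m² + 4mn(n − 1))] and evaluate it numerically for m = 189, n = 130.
z(189, 130; 2, 2) ≤ (1/2)[189 + √(189² + 4·189·130·129)] = (1/2)[189 + √12713841] = 1877.3237

Kővári–Sós–Turán: let r_1, ..., r_189 be the row sums and z = Σ r_i the total number of 1s. Each pair of columns can share at most one row with both entries 1 (else a 2×2 all-ones block appears), so Σ_i C(r_i, 2) ≤ C(130, 2) = 8385. By convexity Σ_i C(r_i, 2) ≥ 189·C(z/189, 2) = z(z − 189)/(2·189), giving z² − 189z − 189·130·129 ≤ 0 and hence z ≤ (1/2)[189 + √(35721 + 4·3169530)] = (1/2)[189 + √12713841] ≈ (1/2)(189 + 3565.6473) = 1877.3237.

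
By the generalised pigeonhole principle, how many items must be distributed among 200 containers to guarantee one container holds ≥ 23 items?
n = (23 − 1)·200 + 1 = 4401

By the generalised pigeonhole principle, to guarantee some box contains ≥ r objects we need more than (r − 1) · k objects total. Threshold: n = (r − 1) · k + 1. With r = 23 and k = 200: n = 22 · 200 + 1 = 4400 + 1 = 4401. For n = 4400 = 22 · 200, we can put exactly 22 objects in every box, avoiding 23 in any single one — so 4401 is tight.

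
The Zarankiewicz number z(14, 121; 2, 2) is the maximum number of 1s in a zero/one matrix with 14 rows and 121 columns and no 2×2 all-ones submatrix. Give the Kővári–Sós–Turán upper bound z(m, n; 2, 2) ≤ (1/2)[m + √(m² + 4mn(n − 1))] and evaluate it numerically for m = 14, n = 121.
z(14, 121; 2, 2) ≤ (1/2)[14 + √(14² + 4·14·121·120)] = (1/2)[14 + √813316] = 457.9202

Kővári–Sós–Turán: let r_1, ..., r_14 be the row sums and z = Σ r_i the total number of 1s. Each pair of columns can share at most one row with both entries 1 (else a 2×2 all-ones block appears), so Σ_i C(r_i, 2) ≤ C(121, 2) = 7260. By convexity Σ_i C(r_i, 2) ≥ 14·C(z/14, 2) = z(z − 14)/(2·14), giving z² − 14z − 14·121·120 ≤ 0 and hence z ≤ (1/2)[14 + √(196 + 4·203280)] = (1/2)[14 + √813316] ≈ (1/2)(14 + 901.8403) = 457.9202.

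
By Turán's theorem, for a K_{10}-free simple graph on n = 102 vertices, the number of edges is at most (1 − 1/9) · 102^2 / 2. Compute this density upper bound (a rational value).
Turán density bound = (8/9) · 102^2/2 = 4624

Turán's theorem: ex(n, K_{r+1}) is achieved by the complete r-partite Turán graph T(n, r) with parts as balanced as possible, and is at most (1 − 1/r) · n^2/2. For r = 9, n = 102: the density bound is (8/9) · 10404/2 = 4624. The integer-valued extremum is e(T(102, 9)) = 4623, which is strictly less than the density bound 4624 since 9 ∤ 102 (the parts of T(102, 9) cannot all be equal).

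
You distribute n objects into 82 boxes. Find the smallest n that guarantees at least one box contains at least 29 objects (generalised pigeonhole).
n = (29 − 1)·82 + 1 = 2297

By the generalised pigeonhole principle, to guarantee some box contains ≥ r objects we need more than (r − 1) · k objects total. Threshold: n = (r − 1) · k + 1. With r = 29 and k = 82: n = 28 · 82 + 1 = 2296 + 1 = 2297. For n = 2296 = 28 · 82, we can put exactly 28 objects in every box, avoiding 29 in any single one — so 2297 is tight.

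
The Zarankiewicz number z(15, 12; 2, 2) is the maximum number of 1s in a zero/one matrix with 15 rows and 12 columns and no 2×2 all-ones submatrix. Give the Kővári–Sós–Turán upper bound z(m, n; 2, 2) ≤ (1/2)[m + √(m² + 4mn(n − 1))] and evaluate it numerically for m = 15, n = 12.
z(15, 12; 2, 2) ≤ (1/2)[15 + √(15² + 4·15·12·11)] = (1/2)[15 + √8145] = 52.6248

Kővári–Sós–Turán: let r_1, ..., r_15 be the row sums and z = Σ r_i the total number of 1s. Each pair of columns can share at most one row with both entries 1 (else a 2×2 all-ones block appears), so Σ_i C(r_i, 2) ≤ C(12, 2) = 66. By convexity Σ_i C(r_i, 2) ≥ 15·C(z/15, 2) = z(z − 15)/(2·15), giving z² − 15z − 15·12·11 ≤ 0 and hence z ≤ (1/2)[15 + √(225 + 4·1980)] = (1/2)[15 + √8145] ≈ (1/2)(15 + 90.2497) = 52.6248.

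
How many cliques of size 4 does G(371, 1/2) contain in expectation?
E[# K_4] = C(371, 4) · (1/2)^C(4, 2) = 776673660 / 2^6 = 194168415/16 = 12135525.9375

For each 4-subset S of vertices (there are C(371, 4) = 776673660 such S), let X_S = 1 if S induces a K_4 (all C(4, 2) = 6 edges present). Then P(X_S = 1) = (1/2)^6 = 1/64. By linearity of expectation, E[# K_4] = C(371, 4) · (1/2)^6 = 776673660 / 64 = 194168415/16 = 12135525.9375.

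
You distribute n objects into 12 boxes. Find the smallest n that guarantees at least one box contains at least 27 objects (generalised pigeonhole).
n = (27 − 1)·12 + 1 = 313

By the generalised pigeonhole principle, to guarantee some box contains ≥ r objects we need more than (r − 1) · k objects total. Threshold: n = (r − 1) · k + 1. With r = 27 and k = 12: n = 26 · 12 + 1 = 312 + 1 = 313. For n = 312 = 26 · 12, we can put exactly 26 objects in every box, avoiding 27 in any single one — so 313 is tight.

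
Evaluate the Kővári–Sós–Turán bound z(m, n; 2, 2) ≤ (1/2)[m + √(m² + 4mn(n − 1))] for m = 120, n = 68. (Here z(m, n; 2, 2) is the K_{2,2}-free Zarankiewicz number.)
z(120, 68; 2, 2) ≤ (1/2)[120 + √(120² + 4·120·68·67)] = (1/2)[120 + √2201280] = 801.8356

Kővári–Sós–Turán: let r_1, ..., r_120 be the row sums and z = Σ r_i the total number of 1s. Each pair of columns can share at most one row with both entries 1 (else a 2×2 all-ones block appears), so Σ_i C(r_i, 2) ≤ C(68, 2) = 2278. By convexity Σ_i C(r_i, 2) ≥ 120·C(z/120, 2) = z(z − 120)/(2·120), giving z² − 120z − 120·68·67 ≤ 0 and hence z ≤ (1/2)[120 + √(14400 + 4·546720)] = (1/2)[120 + √2201280] ≈ (1/2)(120 + 1483.6711) = 801.8356.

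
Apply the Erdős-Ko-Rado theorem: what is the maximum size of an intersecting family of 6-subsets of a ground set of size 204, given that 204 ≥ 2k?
max |F| = C(203, 5) = 2733664990

Erdős-Ko-Rado (1961): when n ≥ 2k, max |F| = C(n−1, k−1). The bound is attained by the star {A : i ∈ A} for any fixed i ∈ [n]. Here C(204−1, 6−1) = C(203, 5) = 2733664990.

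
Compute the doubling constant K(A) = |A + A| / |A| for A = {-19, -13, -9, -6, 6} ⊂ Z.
K = |A + A| / |A| = 15/5 = 3

Enumerate A + A = {a + b : a, b ∈ A}. With |A| = 5, there are |A|^2 = 25 ordered sum pairs; collecting distinct values, A + A = {-38, -32, -28, -26, -25, -22, -19, -18, -15, -13, -12, -7, -3, 0, 12}, so |A + A| = 15. Thus K = 15/5 = 3. For comparison, the minimum possible |A + A| over all 5-element sets is 2·5 − 1 = 9 (so min K = 9/5), attained only by arithmetic progressions.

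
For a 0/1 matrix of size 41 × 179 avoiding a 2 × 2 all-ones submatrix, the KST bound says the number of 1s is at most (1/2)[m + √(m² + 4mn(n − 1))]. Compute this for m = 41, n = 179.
z(41, 179; 2, 2) ≤ (1/2)[41 + √(41² + 4·41·179·178)] = (1/2)[41 + √5227049] = 1163.637

Kővári–Sós–Turán: let r_1, ..., r_41 be the row sums and z = Σ r_i the total number of 1s. Each pair of columns can share at most one row with both entries 1 (else a 2×2 all-ones block appears), so Σ_i C(r_i, 2) ≤ C(179, 2) = 15931. By convexity Σ_i C(r_i, 2) ≥ 41·C(z/41, 2) = z(z − 41)/(2·41), giving z² − 41z − 41·179·178 ≤ 0 and hence z ≤ (1/2)[41 + √(1681 + 4·1306342)] = (1/2)[41 + √5227049] ≈ (1/2)(41 + 2286.274) = 1163.637.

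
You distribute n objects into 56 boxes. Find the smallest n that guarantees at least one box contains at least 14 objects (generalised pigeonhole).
n = (14 − 1)·56 + 1 = 729

By the generalised pigeonhole principle, to guarantee some box contains ≥ r objects we need more than (r − 1) · k objects total. Threshold: n = (r − 1) · k + 1. With r = 14 and k = 56: n = 13 · 56 + 1 = 728 + 1 = 729. For n = 728 = 13 · 56, we can put exactly 13 objects in every box, avoiding 14 in any single one — so 729 is tight.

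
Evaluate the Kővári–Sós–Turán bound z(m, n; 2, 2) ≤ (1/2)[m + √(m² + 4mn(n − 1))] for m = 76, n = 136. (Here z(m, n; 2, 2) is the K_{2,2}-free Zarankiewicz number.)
z(76, 136; 2, 2) ≤ (1/2)[76 + √(76² + 4·76·136·135)] = (1/2)[76 + √5587216] = 1219.8646

Kővári–Sós–Turán: let r_1, ..., r_76 be the row sums and z = Σ r_i the total number of 1s. Each pair of columns can share at most one row with both entries 1 (else a 2×2 all-ones block appears), so Σ_i C(r_i, 2) ≤ C(136, 2) = 9180. By convexity Σ_i C(r_i, 2) ≥ 76·C(z/76, 2) = z(z − 76)/(2·76), giving z² − 76z − 76·136·135 ≤ 0 and hence z ≤ (1/2)[76 + √(5776 + 4·1395360)] = (1/2)[76 + √5587216] ≈ (1/2)(76 + 2363.7293) = 1219.8646.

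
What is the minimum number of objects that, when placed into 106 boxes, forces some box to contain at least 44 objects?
n = (44 − 1)·106 + 1 = 4559

By the generalised pigeonhole principle, to guarantee some box contains ≥ r objects we need more than (r − 1) · k objects total. Threshold: n = (r − 1) · k + 1. With r = 44 and k = 106: n = 43 · 106 + 1 = 4558 + 1 = 4559. For n = 4558 = 43 · 106, we can put exactly 43 objects in every box, avoiding 44 in any single one — so 4559 is tight.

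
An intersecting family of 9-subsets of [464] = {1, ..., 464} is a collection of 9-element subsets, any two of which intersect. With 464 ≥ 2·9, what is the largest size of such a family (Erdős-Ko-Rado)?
max |F| = C(463, 8) = 49285640682439227

The Erdős-Ko-Rado theorem states: for n ≥ 2k, an intersecting family of k-subsets of an n-element set has size at most C(n − 1, k − 1), with equality for 'star' families {A ⊆ [n] : |A| = k, i ∈ A} (fix an element i). For n = 464, k = 9: C(463, 8) = 49285640682439227.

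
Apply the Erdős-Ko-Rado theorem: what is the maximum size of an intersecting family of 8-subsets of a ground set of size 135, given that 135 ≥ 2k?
max |F| = C(134, 7) = 131254487936

Erdős-Ko-Rado (1961): when n ≥ 2k, max |F| = C(n−1, k−1). The bound is attained by the star {A : i ∈ A} for any fixed i ∈ [n]. Here C(135−1, 8−1) = C(134, 7) = 131254487936.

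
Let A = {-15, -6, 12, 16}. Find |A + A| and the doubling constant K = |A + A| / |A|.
K = |A + A| / |A| = 10/4 = 5/2

Enumerate A + A = {a + b : a, b ∈ A}. With |A| = 4, there are |A|^2 = 16 ordered sum pairs; collecting distinct values, A + A = {-30, -21, -12, -3, 1, 6, 10, 24, 28, 32}, so |A + A| = 10. Thus K = 10/4 = 5/2. For comparison, the minimum possible |A + A| over all 4-element sets is 2·4 − 1 = 7 (so min K = 7/4), attained only by arithmetic progressions.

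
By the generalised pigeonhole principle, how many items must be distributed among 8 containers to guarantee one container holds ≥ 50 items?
n = (50 − 1)·8 + 1 = 393

By the generalised pigeonhole principle, to guarantee some box contains ≥ r objects we need more than (r − 1) · k objects total. Threshold: n = (r − 1) · k + 1. With r = 50 and k = 8: n = 49 · 8 + 1 = 392 + 1 = 393. For n = 392 = 49 · 8, we can put exactly 49 objects in every box, avoiding 50 in any single one — so 393 is tight.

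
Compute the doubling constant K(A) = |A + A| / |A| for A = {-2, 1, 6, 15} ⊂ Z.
K = |A + A| / |A| = 10/4 = 5/2

Enumerate A + A = {a + b : a, b ∈ A}. With |A| = 4, there are |A|^2 = 16 ordered sum pairs; collecting distinct values, A + A = {-4, -1, 2, 4, 7, 12, 13, 16, 21, 30}, so |A + A| = 10. Thus K = 10/4 = 5/2. For comparison, the minimum possible |A + A| over all 4-element sets is 2·4 − 1 = 7 (so min K = 7/4), attained only by arithmetic progressions.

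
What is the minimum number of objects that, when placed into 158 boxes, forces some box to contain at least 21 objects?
n = (21 − 1)·158 + 1 = 3161

By the generalised pigeonhole principle, to guarantee some box contains ≥ r objects we need more than (r − 1) · k objects total. Threshold: n = (r − 1) · k + 1. With r = 21 and k = 158: n = 20 · 158 + 1 = 3160 + 1 = 3161. For n = 3160 = 20 · 158, we can put exactly 20 objects in every box, avoiding 21 in any single one — so 3161 is tight.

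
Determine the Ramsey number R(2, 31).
R(2, 31) = 31

R(2, k) = k for all k ≥ 2: in a 2-colouring of K_k, either some edge is red (a red K_2) or all edges are blue (a blue K_k). And K_{30} coloured all-blue has no blue K_31, so R(2, 31) > 30. Hence R(2, 31) = 31.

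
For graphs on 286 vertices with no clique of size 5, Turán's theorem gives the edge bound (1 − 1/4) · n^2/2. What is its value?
Turán density bound = (3/4) · 286^2/2 = 61347/2 ≈ 30673.5

Turán's theorem: ex(n, K_{r+1}) is achieved by the complete r-partite Turán graph T(n, r) with parts as balanced as possible, and is at most (1 − 1/r) · n^2/2. For r = 4, n = 286: the density bound is (3/4) · 81796/2 = 61347/2 ≈ 30673.5. The integer-valued extremum is e(T(286, 4)) = 30673, which is strictly less than the density bound 61347/2 since 4 ∤ 286 (the parts of T(286, 4) cannot all be equal).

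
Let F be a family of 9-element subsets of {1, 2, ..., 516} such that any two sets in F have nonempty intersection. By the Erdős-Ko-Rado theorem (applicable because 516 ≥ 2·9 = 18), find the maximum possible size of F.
max |F| = C(515, 8) = 116200961478394560

The Erdős-Ko-Rado theorem states: for n ≥ 2k, an intersecting family of k-subsets of an n-element set has size at most C(n − 1, k − 1), with equality for 'star' families {A ⊆ [n] : |A| = k, i ∈ A} (fix an element i). For n = 516, k = 9: C(515, 8) = 116200961478394560.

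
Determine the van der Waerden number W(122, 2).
W(122, 2) = 122 + 1 = 123

A 2-term AP is any pair of integers, so a monochromatic 2-AP exists iff some colour is used at least twice. With 122 colours, the colouring i ↦ i on {1, ..., 122} uses each colour once, avoiding any monochromatic pair, so W(122, 2) > 122. For {1, ..., 123}, pigeonhole forces two integers of the same colour, which form a monochromatic 2-AP. Hence W(122, 2) = 123.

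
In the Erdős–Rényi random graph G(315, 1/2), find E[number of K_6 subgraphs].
E[# K_6] = C(315, 6) · (1/2)^C(6, 2) = 1293387680130 / 2^15 = 646693840065/16384 ≈ 39471059.574280

For each 6-subset S of vertices (there are C(315, 6) = 1293387680130 such S), let X_S = 1 if S induces a K_6 (all C(6, 2) = 15 edges present). Then P(X_S = 1) = (1/2)^15 = 1/32768. By linearity of expectation, E[# K_6] = C(315, 6) · (1/2)^15 = 1293387680130 / 32768 = 646693840065/16384 ≈ 39471059.574280.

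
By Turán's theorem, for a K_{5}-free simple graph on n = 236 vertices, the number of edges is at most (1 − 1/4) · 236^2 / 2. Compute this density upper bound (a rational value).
Turán density bound = (3/4) · 236^2/2 = 20886

Turán's theorem: ex(n, K_{r+1}) is achieved by the complete r-partite Turán graph T(n, r) with parts as balanced as possible, and is at most (1 − 1/r) · n^2/2. For r = 4, n = 236: the density bound is (3/4) · 55696/2 = 20886. Since 4 ∣ 236, the Turán graph T(236, 4) has parts of equal size 59, and its edge count e(T(236, 4)) = 20886 attains the density bound exactly.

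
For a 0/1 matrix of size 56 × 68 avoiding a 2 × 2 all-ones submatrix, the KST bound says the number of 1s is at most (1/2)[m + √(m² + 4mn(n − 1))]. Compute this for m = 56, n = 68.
z(56, 68; 2, 2) ≤ (1/2)[56 + √(56² + 4·56·68·67)] = (1/2)[56 + √1023680] = 533.8854

Kővári–Sós–Turán: let r_1, ..., r_56 be the row sums and z = Σ r_i the total number of 1s. Each pair of columns can share at most one row with both entries 1 (else a 2×2 all-ones block appears), so Σ_i C(r_i, 2) ≤ C(68, 2) = 2278. By convexity Σ_i C(r_i, 2) ≥ 56·C(z/56, 2) = z(z − 56)/(2·56), giving z² − 56z − 56·68·67 ≤ 0 and hence z ≤ (1/2)[56 + √(3136 + 4·255136)] = (1/2)[56 + √1023680] ≈ (1/2)(56 + 1011.7707) = 533.8854.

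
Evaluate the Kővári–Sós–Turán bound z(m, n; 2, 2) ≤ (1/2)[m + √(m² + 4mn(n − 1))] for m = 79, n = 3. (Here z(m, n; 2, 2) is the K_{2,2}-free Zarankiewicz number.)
z(79, 3; 2, 2) ≤ (1/2)[79 + √(79² + 4·79·3·2)] = (1/2)[79 + √8137] = 84.6027

Kővári–Sós–Turán: let r_1, ..., r_79 be the row sums and z = Σ r_i the total number of 1s. Each pair of columns can share at most one row with both entries 1 (else a 2×2 all-ones block appears), so Σ_i C(r_i, 2) ≤ C(3, 2) = 3. By convexity Σ_i C(r_i, 2) ≥ 79·C(z/79, 2) = z(z − 79)/(2·79), giving z² − 79z − 79·3·2 ≤ 0 and hence z ≤ (1/2)[79 + √(6241 + 4·474)] = (1/2)[79 + √8137] ≈ (1/2)(79 + 90.2053) = 84.6027.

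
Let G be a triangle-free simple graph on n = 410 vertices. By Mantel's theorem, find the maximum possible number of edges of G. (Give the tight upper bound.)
ex(410, K_3) = ⌊410^2/4⌋ = 42025

Mantel (1907): a triangle-free graph on n vertices has at most ⌊n^2/4⌋ edges, with equality for the complete bipartite graph K_{⌊n/2⌋, ⌈n/2⌉}. For n = 410: ⌊410^2/4⌋ = ⌊168100/4⌋ = 42025. The extremal graph is K_{205, 205}, which has 205·205 = 42025 edges.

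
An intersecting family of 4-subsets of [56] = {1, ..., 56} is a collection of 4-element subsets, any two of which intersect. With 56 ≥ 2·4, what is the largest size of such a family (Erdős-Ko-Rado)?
max |F| = C(55, 3) = 26235

The Erdős-Ko-Rado theorem states: for n ≥ 2k, an intersecting family of k-subsets of an n-element set has size at most C(n − 1, k − 1), with equality for 'star' families {A ⊆ [n] : |A| = k, i ∈ A} (fix an element i). For n = 56, k = 4: C(55, 3) = 26235.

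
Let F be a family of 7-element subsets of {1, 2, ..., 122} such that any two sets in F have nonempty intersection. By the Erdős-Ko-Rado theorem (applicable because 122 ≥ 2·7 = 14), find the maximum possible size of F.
max |F| = C(121, 6) = 3843323484

The Erdős-Ko-Rado theorem states: for n ≥ 2k, an intersecting family of k-subsets of an n-element set has size at most C(n − 1, k − 1), with equality for 'star' families {A ⊆ [n] : |A| = k, i ∈ A} (fix an element i). For n = 122, k = 7: C(121, 6) = 3843323484.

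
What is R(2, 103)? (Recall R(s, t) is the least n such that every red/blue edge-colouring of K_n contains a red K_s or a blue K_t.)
R(2, 103) = 103

R(2, k) = k for all k ≥ 2: in a 2-colouring of K_k, either some edge is red (a red K_2) or all edges are blue (a blue K_k). And K_{102} coloured all-blue has no blue K_103, so R(2, 103) > 102. Hence R(2, 103) = 103.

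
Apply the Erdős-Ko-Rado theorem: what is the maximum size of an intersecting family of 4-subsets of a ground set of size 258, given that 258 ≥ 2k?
max |F| = C(257, 3) = 2796160

The Erdős-Ko-Rado theorem states: for n ≥ 2k, an intersecting family of k-subsets of an n-element set has size at most C(n − 1, k − 1), with equality for 'star' families {A ⊆ [n] : |A| = k, i ∈ A} (fix an element i). For n = 258, k = 4: C(257, 3) = 2796160.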